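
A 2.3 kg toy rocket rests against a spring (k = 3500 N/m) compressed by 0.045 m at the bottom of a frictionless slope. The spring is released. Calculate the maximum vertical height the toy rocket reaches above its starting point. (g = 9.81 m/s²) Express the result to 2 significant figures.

At maximum height the toy rocket is at rest, so ½kx² = mgh
h = kx²/(2mg) = (3500)(0.045)²/(2 × 2.3 × 9.81) = 0.1571 m

h = 0.16 m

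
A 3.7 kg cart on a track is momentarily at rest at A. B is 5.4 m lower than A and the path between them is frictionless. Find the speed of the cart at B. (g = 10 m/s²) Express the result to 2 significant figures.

By conservation of mechanical energy, mgh = ½mv²
v = √(2gh) = √(2 × 10 × 5.4) = √108.00 = 10.39 m/s

v = 10 m/s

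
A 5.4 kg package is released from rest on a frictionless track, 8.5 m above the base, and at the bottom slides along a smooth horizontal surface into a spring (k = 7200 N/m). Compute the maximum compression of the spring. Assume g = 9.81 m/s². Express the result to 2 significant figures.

x = 0.35 m

Energy conservation (no friction) from release to max compression: mgh = ½kx²
x = √(2mgh/k) = √(2 × 5.4 × 9.81 × 8.5 / 7200) = 0.3537 m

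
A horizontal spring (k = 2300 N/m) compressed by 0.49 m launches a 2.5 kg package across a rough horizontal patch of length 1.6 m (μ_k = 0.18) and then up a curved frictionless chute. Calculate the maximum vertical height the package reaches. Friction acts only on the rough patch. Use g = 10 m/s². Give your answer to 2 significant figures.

Spring energy: E₀ = ½kx² = ½(2300)(0.49)² = 276.12 J
Friction: W_f = μ_k mg d = (0.18)(2.5)(10)(1.6) = 7.200 J
Energy at base of ramp: E = 276.12 − 7.200 = 268.92 J
At max height all remaining energy is PE: mgh = E ⇒ h = E/(mg) = 268.92/(2.5 × 10) = 10.76 m

h = 11 m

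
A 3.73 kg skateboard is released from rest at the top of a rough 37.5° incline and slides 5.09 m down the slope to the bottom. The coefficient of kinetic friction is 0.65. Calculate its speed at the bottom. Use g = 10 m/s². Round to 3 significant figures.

Energy: mgh = ½mv² + W_f, with h = L sinθ and W_f = μ_k (mg cosθ) L
mgh = mgL sinθ = (3.73)(10)(5.09)sin37.5° = 115.58 J
W_f = μ_k mg cosθ · L = (0.65)(3.73)(10)cos37.5°·5.09 = 97.91 J
½mv² = 115.58 − 97.91 = 17.672 J
v = √(2 × 17.672/3.73) = 3.078 m/s

v = 3.08 m/s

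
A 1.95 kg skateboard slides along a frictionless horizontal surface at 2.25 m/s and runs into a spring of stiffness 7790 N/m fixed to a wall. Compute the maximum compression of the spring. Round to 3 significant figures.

x = 0.0356 m

At max compression the skateboard is momentarily at rest: ½mv² = ½kx²
x = v√(m/k) = 2.25 × √(1.95/7790) = 0.03560 m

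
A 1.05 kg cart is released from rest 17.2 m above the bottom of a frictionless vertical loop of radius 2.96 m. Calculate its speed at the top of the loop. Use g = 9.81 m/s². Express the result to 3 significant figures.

Energy conservation: mgh = ½mv_top² + mg(2r)
v_top² = 2g(h − 2r) = 2(9.81)(17.2 − 5.920) = 221.3
v_top = 14.88 m/s

v = 14.9 m/s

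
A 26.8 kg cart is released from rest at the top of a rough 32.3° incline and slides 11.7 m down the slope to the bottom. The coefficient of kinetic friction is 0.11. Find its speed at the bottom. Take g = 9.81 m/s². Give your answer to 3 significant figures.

v = 10.1 m/s

Taking the bottom as reference, mgh = ½mv² + μ_k N L with h = L sinθ, N = mg cosθ:
mgh = mgL sinθ = (26.8)(9.81)(11.7)sin32.3° = 1643.7 J
W_f = μ_k mg cosθ · L = (0.11)(26.8)(9.81)cos32.3°·11.7 = 286.0 J
½mv² = 1643.7 − 286.0 = 1357.7 J
v = √(2 × 1357.7/26.8) = 10.07 m/s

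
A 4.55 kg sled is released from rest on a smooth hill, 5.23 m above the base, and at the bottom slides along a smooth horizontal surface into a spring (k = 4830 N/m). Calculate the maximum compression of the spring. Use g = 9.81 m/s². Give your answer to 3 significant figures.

Gravitational PE at the top equals spring PE at max compression: mgh = ½kx²
x = √(2mgh/k) = √(2 × 4.55 × 9.81 × 5.23 / 4830) = 0.3109 m

x = 0.311 m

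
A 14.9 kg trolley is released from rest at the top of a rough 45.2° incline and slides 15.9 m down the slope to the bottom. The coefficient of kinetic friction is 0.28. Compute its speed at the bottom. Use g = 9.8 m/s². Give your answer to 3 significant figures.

Energy: mgh = ½mv² + W_f, with h = L sinθ and W_f = μ_k (mg cosθ) L
mgh = mgL sinθ = (14.9)(9.8)(15.9)sin45.2° = 1647.4 J
W_f = μ_k mg cosθ · L = (0.28)(14.9)(9.8)cos45.2°·15.9 = 458.1 J
½mv² = 1647.4 − 458.1 = 1189.4 J
v = √(2 × 1189.4/14.9) = 12.64 m/s

v = 12.6 m/s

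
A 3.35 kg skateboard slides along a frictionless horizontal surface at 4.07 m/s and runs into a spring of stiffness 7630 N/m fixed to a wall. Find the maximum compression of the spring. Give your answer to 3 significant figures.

x = 0.0853 m

All KE is stored as spring PE at maximum compression: ½mv² = ½kx²
x = v√(m/k) = 4.07 × √(3.35/7630) = 0.08528 m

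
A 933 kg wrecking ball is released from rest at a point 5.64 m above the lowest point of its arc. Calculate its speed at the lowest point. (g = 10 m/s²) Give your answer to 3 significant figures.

Energy conservation between the two points: mgh = ½mv²
v = √(2gh) = √(2 × 10 × 5.64) = √112.80 = 10.62 m/s

v = 10.6 m/s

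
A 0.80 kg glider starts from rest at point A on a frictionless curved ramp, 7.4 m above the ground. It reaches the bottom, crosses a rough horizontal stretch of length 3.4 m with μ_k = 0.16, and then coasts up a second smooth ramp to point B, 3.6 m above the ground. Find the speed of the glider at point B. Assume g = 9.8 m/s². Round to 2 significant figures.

Energy at A: mgh₁ = (0.80)(9.8)(7.4) = 58.016 J
Friction loss: W_f = μ_k mg d = 4.265 J
At B: ½mv² + mgh₂ = mgh₁ − W_f
½mv² = 58.016 − 4.265 − 28.224 = 25.527 J
v = √(2 × 25.527/0.80) = 7.989 m/s

v = 8.0 m/s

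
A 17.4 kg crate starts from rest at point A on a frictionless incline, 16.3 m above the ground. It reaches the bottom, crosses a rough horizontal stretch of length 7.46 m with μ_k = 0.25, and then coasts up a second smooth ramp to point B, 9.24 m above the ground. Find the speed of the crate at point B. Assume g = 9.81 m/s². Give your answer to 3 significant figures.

v = 10.1 m/s

Energy at A: mgh₁ = (17.4)(9.81)(16.3) = 2782.3 J
Friction loss: W_f = μ_k mg d = 318.3 J
At B: ½mv² + mgh₂ = mgh₁ − W_f
½mv² = 2782.3 − 318.3 − 1577.2 = 886.76 J
v = √(2 × 886.76/17.4) = 10.10 m/s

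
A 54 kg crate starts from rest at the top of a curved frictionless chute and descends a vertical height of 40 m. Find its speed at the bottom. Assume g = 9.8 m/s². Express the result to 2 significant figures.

v = 28 m/s

Mechanical energy is conserved (no friction): mgh = ½mv²
v = √(2gh) = √(2 × 9.8 × 40) = √784.00 = 28.00 m/s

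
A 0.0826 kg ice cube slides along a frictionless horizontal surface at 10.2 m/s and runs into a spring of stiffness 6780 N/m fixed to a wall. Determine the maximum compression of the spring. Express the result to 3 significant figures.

Conservation of energy between contact and max compression: ½mv² = ½kx²
x = v√(m/k) = 10.2 × √(0.0826/6780) = 0.03560 m

x = 0.0356 m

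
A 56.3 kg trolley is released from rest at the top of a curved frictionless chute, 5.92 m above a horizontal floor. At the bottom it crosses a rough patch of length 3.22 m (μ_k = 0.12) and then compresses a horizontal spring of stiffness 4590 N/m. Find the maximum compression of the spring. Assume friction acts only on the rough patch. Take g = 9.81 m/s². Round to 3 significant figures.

x = 1.15 m

Initial energy: E₁ = mgh = (56.3)(9.81)(5.92) = 3269.6 J
Friction removes W_f = μ_k mg d = (0.12)(56.3)(9.81)(3.22) = 213.4 J
Energy reaching the spring: E = 3269.6 − 213.4 = 3056.2 J
At max compression ½kx² = E ⇒ x = √(2E/k) = √(2 × 3056.2/4590) = 1.154 m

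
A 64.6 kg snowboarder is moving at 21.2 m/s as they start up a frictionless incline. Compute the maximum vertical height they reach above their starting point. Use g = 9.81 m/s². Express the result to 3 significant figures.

By energy conservation, ½mv² = mgh
h = v²/(2g) = 21.2²/(2 × 9.81) = 22.91 m

h = 22.9 m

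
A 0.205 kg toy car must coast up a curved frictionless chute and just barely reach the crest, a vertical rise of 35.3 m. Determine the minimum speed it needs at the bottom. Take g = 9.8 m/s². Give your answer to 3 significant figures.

v = 26.3 m/s

At the top it is momentarily at rest, so all KE converts to PE: ½mv² = mgh
v = √(2gh) = √(2 × 9.8 × 35.3) = 26.30 m/s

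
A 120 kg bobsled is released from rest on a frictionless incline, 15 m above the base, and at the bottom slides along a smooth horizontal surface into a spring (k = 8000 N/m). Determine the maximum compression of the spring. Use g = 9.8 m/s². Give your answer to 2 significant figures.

Energy conservation (no friction) from release to max compression: mgh = ½kx²
x = √(2mgh/k) = √(2 × 120 × 9.8 × 15 / 8000) = 2.100 m

x = 2.1 m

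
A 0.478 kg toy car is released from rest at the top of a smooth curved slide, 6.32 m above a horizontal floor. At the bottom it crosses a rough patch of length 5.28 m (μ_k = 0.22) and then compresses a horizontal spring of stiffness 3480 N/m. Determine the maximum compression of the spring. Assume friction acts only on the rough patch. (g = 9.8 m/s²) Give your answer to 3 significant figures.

Initial energy: E₁ = mgh = (0.478)(9.8)(6.32) = 29.605 J
Friction removes W_f = μ_k mg d = (0.22)(0.478)(9.8)(5.28) = 5.441 J
Energy reaching the spring: E = 29.605 − 5.441 = 24.164 J
At max compression ½kx² = E ⇒ x = √(2E/k) = √(2 × 24.164/3480) = 0.1178 m

x = 0.118 m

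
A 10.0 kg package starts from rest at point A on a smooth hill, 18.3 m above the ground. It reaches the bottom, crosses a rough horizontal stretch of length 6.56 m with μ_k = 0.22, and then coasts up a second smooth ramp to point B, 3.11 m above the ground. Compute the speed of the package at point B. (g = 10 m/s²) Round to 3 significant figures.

Energy at A: mgh₁ = (10.0)(10)(18.3) = 1830.0 J
Friction loss: W_f = μ_k mg d = 144.3 J
At B: ½mv² + mgh₂ = mgh₁ − W_f
½mv² = 1830.0 − 144.3 − 311.00 = 1374.7 J
v = √(2 × 1374.7/10.0) = 16.58 m/s

v = 16.6 m/s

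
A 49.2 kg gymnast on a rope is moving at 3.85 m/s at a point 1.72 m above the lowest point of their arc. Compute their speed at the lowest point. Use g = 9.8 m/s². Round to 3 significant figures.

By conservation of mechanical energy, ½mv₀² + mgh = ½mv²
v² = v₀² + 2gh = (3.85)² + 2(9.8)(1.72) = 48.535
v = √48.535 = 6.967 m/s

v = 6.97 m/s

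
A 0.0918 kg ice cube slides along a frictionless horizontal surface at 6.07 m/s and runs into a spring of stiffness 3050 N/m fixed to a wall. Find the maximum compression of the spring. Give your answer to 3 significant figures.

x = 0.0333 m

At max compression the cube is momentarily at rest: ½mv² = ½kx²
x = v√(m/k) = 6.07 × √(0.0918/3050) = 0.03330 m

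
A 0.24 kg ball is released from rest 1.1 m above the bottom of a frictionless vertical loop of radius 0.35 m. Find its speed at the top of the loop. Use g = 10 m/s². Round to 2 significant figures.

v = 2.8 m/s

Energy conservation: mgh = ½mv_top² + mg(2r)
v_top² = 2g(h − 2r) = 2(10)(1.1 − 0.7000) = 8.000
v_top = 2.828 m/s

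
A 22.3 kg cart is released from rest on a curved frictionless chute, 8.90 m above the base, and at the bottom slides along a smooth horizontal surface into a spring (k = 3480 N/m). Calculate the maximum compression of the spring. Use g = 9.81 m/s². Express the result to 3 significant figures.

x = 1.06 m

Energy conservation (no friction) from release to max compression: mgh = ½kx²
x = √(2mgh/k) = √(2 × 22.3 × 9.81 × 8.90 / 3480) = 1.058 m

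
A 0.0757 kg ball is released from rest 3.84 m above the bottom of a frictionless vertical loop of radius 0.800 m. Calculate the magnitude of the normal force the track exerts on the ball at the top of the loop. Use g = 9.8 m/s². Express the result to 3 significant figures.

Energy from release to top (height 2r): mgh = ½mv_top² + mg(2r)
v_top² = 2g(h − 2r) = 2(9.8)(3.84 − 1.600) = 43.904 m²/s²
At the top, both N and weight point toward the centre: N + mg = mv_top²/r
N = m(v_top²/r − g) = 0.0757(43.904/0.800 − 9.8) = 3.413 N

N = 3.41 N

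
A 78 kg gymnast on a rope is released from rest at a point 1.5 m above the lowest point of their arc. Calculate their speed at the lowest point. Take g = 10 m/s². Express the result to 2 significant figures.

Equating total energy at the two states: mgh = ½mv²
v = √(2gh) = √(2 × 10 × 1.5) = √30.000 = 5.477 m/s

v = 5.5 m/s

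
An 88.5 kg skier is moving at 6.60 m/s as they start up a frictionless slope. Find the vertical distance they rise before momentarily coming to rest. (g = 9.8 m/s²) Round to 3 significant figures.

By energy conservation, ½mv² = mgh
h = v²/(2g) = 6.60²/(2 × 9.8) = 2.222 m

h = 2.22 m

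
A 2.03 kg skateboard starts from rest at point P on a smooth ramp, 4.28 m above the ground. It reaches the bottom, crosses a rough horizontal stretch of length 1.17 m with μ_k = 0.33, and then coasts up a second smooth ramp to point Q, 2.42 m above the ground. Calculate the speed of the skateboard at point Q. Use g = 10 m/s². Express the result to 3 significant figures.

Energy at P: mgh₁ = (2.03)(10)(4.28) = 86.884 J
Friction loss: W_f = μ_k mg d = 7.838 J
At Q: ½mv² + mgh₂ = mgh₁ − W_f
½mv² = 86.884 − 7.838 − 49.126 = 29.920 J
v = √(2 × 29.920/2.03) = 5.429 m/s

v = 5.43 m/s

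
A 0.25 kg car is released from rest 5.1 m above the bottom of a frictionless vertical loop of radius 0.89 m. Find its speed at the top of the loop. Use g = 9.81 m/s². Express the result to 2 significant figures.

Energy conservation: mgh = ½mv_top² + mg(2r)
v_top² = 2g(h − 2r) = 2(9.81)(5.1 − 1.780) = 65.14
v_top = 8.071 m/s

v = 8.1 m/s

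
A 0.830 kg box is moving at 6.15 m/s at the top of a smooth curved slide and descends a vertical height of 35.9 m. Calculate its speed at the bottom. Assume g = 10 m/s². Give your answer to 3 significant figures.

Energy conservation between the two points: ½mv₀² + mgh = ½mv²
v² = v₀² + 2gh = (6.15)² + 2(10)(35.9) = 755.82
v = √755.82 = 27.49 m/s

v = 27.5 m/s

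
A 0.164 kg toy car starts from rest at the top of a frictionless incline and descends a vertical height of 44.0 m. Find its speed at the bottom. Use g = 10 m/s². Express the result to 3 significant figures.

Energy conservation between the two points: mgh = ½mv²
The mass cancels from both sides.
v = √(2gh) = √(2 × 10 × 44.0) = √880.00 = 29.66 m/s

v = 29.7 m/s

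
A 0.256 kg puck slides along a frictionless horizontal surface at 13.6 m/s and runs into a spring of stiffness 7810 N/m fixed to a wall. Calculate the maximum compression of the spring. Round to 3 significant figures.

x = 0.0779 m

Conservation of energy between contact and max compression: ½mv² = ½kx²
x = v√(m/k) = 13.6 × √(0.256/7810) = 0.07786 m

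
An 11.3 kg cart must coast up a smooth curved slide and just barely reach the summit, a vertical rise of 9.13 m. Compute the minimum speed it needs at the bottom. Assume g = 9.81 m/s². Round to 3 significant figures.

v = 13.4 m/s

At the top it is momentarily at rest, so all KE converts to PE: ½mv² = mgh
v = √(2gh) = √(2 × 9.81 × 9.13) = 13.38 m/s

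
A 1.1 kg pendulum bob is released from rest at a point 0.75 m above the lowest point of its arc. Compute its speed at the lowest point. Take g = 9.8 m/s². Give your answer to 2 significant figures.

Mechanical energy is conserved (no friction): mgh = ½mv²
The mass cancels from both sides.
v = √(2gh) = √(2 × 9.8 × 0.75) = √14.700 = 3.834 m/s

v = 3.8 m/s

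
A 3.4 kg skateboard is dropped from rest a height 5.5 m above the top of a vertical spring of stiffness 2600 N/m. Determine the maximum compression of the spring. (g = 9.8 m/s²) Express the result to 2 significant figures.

Take the reference level at the top of the uncompressed spring. At max compression the skateboard has fallen H + x and is momentarily at rest:
mg(H + x) = ½kx²
½(2600)x² − (3.4)(9.8)x − (3.4)(9.8)(5.5) = 0
1300x² − 33.32x − 183.3 = 0
x = [33.32 + √(1110 + 952952)]/(2 × 1300) = 0.3885 m

x = 0.39 m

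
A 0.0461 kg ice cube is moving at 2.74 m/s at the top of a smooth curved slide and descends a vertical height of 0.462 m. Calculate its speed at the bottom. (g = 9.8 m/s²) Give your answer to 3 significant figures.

v = 4.07 m/s

Equating total energy at the two states: ½mv₀² + mgh = ½mv²
v² = v₀² + 2gh = (2.74)² + 2(9.8)(0.462) = 16.563
v = √16.563 = 4.070 m/s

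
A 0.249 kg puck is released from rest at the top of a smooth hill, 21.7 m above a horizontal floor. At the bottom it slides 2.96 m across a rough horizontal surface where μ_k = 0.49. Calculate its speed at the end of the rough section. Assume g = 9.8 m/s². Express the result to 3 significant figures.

v = 19.9 m/s

Applying the work–energy principle:
mgh = ½mv² + μ_k m g d
W_f = μ_k mg d = (0.49)(0.249)(9.8)(2.96) = 3.539 J
½mv² = mgh − W_f = 52.952 − 3.539 = 49.413 J
v = √(2 × 49.413/0.249) = 19.92 m/s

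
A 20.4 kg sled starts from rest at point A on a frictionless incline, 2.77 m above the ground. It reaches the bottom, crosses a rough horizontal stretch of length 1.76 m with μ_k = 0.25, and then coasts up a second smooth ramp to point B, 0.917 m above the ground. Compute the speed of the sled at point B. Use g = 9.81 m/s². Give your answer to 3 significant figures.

Energy at A: mgh₁ = (20.4)(9.81)(2.77) = 554.34 J
Friction loss: W_f = μ_k mg d = 88.05 J
At B: ½mv² + mgh₂ = mgh₁ − W_f
½mv² = 554.34 − 88.05 − 183.51 = 282.78 J
v = √(2 × 282.78/20.4) = 5.265 m/s

v = 5.27 m/s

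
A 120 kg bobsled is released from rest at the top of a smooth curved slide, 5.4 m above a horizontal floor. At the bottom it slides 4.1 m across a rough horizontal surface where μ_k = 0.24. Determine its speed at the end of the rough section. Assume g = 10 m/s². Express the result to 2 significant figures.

Energy at the top = energy at the end + work done against friction:
mgh = ½mv² + μ_k m g d
W_f = μ_k mg d = (0.24)(120)(10)(4.1) = 1181 J
½mv² = mgh − W_f = 6480.0 − 1181 = 5299.2 J
v = √(2 × 5299.2/120) = 9.398 m/s

v = 9.4 m/s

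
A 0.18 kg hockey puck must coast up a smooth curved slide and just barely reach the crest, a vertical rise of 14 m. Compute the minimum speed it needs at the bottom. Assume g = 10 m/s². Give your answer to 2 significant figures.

At the top it is momentarily at rest, so all KE converts to PE: ½mv² = mgh
v = √(2gh) = √(2 × 10 × 14) = 16.73 m/s

v = 17 m/s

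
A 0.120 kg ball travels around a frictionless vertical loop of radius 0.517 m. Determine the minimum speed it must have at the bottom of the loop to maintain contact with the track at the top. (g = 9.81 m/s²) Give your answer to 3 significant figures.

At the top: mg = mv_top²/r ⇒ v_top² = gr = 5.072 m²/s²
Energy from bottom to top (height 2r): ½mv_bot² = ½mv_top² + mg(2r)
v_bot² = gr + 4gr = 5gr = 25.36
v_bot = √(5gr) = 5.036 m/s

v = 5.04 m/s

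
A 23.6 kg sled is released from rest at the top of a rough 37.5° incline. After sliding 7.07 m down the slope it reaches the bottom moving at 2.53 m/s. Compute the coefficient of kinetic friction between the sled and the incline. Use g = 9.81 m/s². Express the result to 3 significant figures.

μ_k = 0.709

The energy dissipated by friction is the PE lost minus the KE gained:
mgL sinθ = 996.43 J; ½mv² = 75.531 J
W_f = 996.43 − 75.531 = 920.9 J
μ_k = W_f/(mg cosθ · L) = 920.9/(183.7 × 7.07) = 0.7092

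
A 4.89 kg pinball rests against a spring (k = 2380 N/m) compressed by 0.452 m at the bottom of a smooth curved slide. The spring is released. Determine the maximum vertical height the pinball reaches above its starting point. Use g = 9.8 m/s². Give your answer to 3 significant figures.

h = 5.07 m

All spring PE becomes gravitational PE at the highest point: ½kx² = mgh
h = kx²/(2mg) = (2380)(0.452)²/(2 × 4.89 × 9.8) = 5.073 m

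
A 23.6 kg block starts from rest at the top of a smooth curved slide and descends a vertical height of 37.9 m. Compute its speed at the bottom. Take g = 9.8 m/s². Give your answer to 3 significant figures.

By conservation of mechanical energy, mgh = ½mv²
v = √(2gh) = √(2 × 9.8 × 37.9) = √742.84 = 27.26 m/s

v = 27.3 m/s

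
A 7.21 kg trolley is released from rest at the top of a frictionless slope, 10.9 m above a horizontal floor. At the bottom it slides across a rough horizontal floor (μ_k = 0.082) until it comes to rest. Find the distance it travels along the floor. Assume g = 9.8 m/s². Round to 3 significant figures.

d = 133 m

Energy bookkeeping (friction removes W_f = μ_k N d):
At rest all PE has been dissipated by friction: mgh = μ_k m g d
d = h/μ_k = 10.9/0.082 = 132.9 m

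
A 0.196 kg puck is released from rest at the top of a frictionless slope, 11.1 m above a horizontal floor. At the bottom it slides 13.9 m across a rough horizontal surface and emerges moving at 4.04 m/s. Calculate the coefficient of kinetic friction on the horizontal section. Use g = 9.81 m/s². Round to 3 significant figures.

μ_k = 0.739

Energy bookkeeping (friction removes W_f = μ_k N d):
mgh = ½mv² + μ_k m g d
mgh = 21.343 J; ½mv² = 1.5995 J
W_f = 21.343 − 1.5995 = 19.74 J
μ_k = W_f/(mg·d) = 19.74/(1.923 × 13.9) = 0.7387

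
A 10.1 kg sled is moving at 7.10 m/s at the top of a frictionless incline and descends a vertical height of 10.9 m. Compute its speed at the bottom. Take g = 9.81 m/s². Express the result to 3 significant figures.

Mechanical energy is conserved (no friction): ½mv₀² + mgh = ½mv²
The mass cancels from both sides.
v² = v₀² + 2gh = (7.10)² + 2(9.81)(10.9) = 264.27
v = √264.27 = 16.26 m/s

v = 16.3 m/s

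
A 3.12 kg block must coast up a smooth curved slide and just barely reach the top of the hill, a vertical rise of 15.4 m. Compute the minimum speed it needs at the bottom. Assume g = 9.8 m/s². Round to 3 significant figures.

At the top it is momentarily at rest, so all KE converts to PE: ½mv² = mgh
v = √(2gh) = √(2 × 9.8 × 15.4) = 17.37 m/s

v = 17.4 m/s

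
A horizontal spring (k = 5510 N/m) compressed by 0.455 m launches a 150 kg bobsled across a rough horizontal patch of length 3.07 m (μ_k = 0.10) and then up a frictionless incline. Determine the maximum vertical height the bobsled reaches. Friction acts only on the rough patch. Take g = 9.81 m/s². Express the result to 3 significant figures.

Spring energy: E₀ = ½kx² = ½(5510)(0.455)² = 570.35 J
Friction: W_f = μ_k mg d = (0.10)(150)(9.81)(3.07) = 451.8 J
Energy at base of ramp: E = 570.35 − 451.8 = 118.60 J
At max height all remaining energy is PE: mgh = E ⇒ h = E/(mg) = 118.60/(150 × 9.81) = 0.08060 m

h = 0.0806 m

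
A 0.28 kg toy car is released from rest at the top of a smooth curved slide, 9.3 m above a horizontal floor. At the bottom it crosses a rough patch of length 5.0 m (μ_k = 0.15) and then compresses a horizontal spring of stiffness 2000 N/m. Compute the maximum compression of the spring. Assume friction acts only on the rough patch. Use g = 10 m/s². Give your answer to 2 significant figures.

Initial energy: E₁ = mgh = (0.28)(10)(9.3) = 26.040 J
Friction removes W_f = μ_k mg d = (0.15)(0.28)(10)(5.0) = 2.100 J
Energy reaching the spring: E = 26.040 − 2.100 = 23.940 J
At max compression ½kx² = E ⇒ x = √(2E/k) = √(2 × 23.940/2000) = 0.1547 m

x = 0.15 m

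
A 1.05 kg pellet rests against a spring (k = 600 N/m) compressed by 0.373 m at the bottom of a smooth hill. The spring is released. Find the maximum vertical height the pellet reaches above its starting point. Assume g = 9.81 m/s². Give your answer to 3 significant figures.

At maximum height the pellet is at rest, so ½kx² = mgh
h = kx²/(2mg) = (600)(0.373)²/(2 × 1.05 × 9.81) = 4.052 m

h = 4.05 m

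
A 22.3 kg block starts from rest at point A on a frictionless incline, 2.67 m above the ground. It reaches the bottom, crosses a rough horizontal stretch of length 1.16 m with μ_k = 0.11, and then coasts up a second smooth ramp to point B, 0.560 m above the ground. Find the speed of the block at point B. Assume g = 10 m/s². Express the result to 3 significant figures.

v = 6.30 m/s

Energy at A: mgh₁ = (22.3)(10)(2.67) = 595.41 J
Friction loss: W_f = μ_k mg d = 28.45 J
At B: ½mv² + mgh₂ = mgh₁ − W_f
½mv² = 595.41 − 28.45 − 124.88 = 442.08 J
v = √(2 × 442.08/22.3) = 6.297 m/s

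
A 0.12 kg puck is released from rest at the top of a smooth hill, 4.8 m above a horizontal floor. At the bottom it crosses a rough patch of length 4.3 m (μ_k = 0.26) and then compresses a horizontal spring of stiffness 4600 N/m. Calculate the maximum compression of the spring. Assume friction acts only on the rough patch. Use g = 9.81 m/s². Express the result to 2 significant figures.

x = 0.043 m

Initial energy: E₁ = mgh = (0.12)(9.81)(4.8) = 5.6506 J
Friction removes W_f = μ_k mg d = (0.26)(0.12)(9.81)(4.3) = 1.316 J
Energy reaching the spring: E = 5.6506 − 1.316 = 4.3345 J
At max compression ½kx² = E ⇒ x = √(2E/k) = √(2 × 4.3345/4600) = 0.04341 m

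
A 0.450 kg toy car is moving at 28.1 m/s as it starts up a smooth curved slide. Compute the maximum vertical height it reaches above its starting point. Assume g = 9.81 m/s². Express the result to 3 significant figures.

Setting KE at the bottom equal to PE gained: ½mv² = mgh
h = v²/(2g) = 28.1²/(2 × 9.81) = 40.25 m

h = 40.2 m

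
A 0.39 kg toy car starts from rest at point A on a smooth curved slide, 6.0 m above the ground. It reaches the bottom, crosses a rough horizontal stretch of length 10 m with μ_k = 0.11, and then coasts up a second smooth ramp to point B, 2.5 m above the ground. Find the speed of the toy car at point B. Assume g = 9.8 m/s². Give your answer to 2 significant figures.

v = 6.9 m/s

Energy at A: mgh₁ = (0.39)(9.8)(6.0) = 22.932 J
Friction loss: W_f = μ_k mg d = 4.204 J
At B: ½mv² + mgh₂ = mgh₁ − W_f
½mv² = 22.932 − 4.204 − 9.5550 = 9.1728 J
v = √(2 × 9.1728/0.39) = 6.859 m/s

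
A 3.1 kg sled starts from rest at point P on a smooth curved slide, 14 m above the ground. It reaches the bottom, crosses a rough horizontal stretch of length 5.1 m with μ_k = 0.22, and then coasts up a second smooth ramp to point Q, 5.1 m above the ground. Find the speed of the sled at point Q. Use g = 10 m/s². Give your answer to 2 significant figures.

v = 12 m/s

Energy at P: mgh₁ = (3.1)(10)(14) = 434.00 J
Friction loss: W_f = μ_k mg d = 34.78 J
At Q: ½mv² + mgh₂ = mgh₁ − W_f
½mv² = 434.00 − 34.78 − 158.10 = 241.12 J
v = √(2 × 241.12/3.1) = 12.47 m/s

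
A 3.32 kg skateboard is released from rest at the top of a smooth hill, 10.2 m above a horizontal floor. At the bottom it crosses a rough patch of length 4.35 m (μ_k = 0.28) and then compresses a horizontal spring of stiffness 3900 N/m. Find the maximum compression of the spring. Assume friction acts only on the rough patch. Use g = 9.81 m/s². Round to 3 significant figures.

x = 0.387 m

Initial energy: E₁ = mgh = (3.32)(9.81)(10.2) = 332.21 J
Friction removes W_f = μ_k mg d = (0.28)(3.32)(9.81)(4.35) = 39.67 J
Energy reaching the spring: E = 332.21 − 39.67 = 292.54 J
At max compression ½kx² = E ⇒ x = √(2E/k) = √(2 × 292.54/3900) = 0.3873 m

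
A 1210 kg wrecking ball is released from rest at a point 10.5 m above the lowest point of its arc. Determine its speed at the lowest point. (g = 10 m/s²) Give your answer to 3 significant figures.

v = 14.5 m/s

Mechanical energy is conserved (no friction): mgh = ½mv²
v = √(2gh) = √(2 × 10 × 10.5) = √210.00 = 14.49 m/s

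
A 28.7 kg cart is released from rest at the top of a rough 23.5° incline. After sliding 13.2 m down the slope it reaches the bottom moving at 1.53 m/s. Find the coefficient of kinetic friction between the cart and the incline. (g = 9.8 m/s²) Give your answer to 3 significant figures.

mgh = ½mv² + μ_k (mg cosθ) L, with h = L sinθ
mgL sinθ = 1480.4 J; ½mv² = 33.592 J
W_f = 1480.4 − 33.592 = 1447 J
μ_k = W_f/(mg cosθ · L) = 1447/(257.9 × 13.2) = 0.4249

μ_k = 0.425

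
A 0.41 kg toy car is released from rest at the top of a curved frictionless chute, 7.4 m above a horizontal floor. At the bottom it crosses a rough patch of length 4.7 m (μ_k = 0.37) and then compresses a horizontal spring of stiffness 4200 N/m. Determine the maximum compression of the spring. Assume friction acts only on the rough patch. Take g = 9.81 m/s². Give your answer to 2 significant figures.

Initial energy: E₁ = mgh = (0.41)(9.81)(7.4) = 29.764 J
Friction removes W_f = μ_k mg d = (0.37)(0.41)(9.81)(4.7) = 6.994 J
Energy reaching the spring: E = 29.764 − 6.994 = 22.769 J
At max compression ½kx² = E ⇒ x = √(2E/k) = √(2 × 22.769/4200) = 0.1041 m

x = 0.10 m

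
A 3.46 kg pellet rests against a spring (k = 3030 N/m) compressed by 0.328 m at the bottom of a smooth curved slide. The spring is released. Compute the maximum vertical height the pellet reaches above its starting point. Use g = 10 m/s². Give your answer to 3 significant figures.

All spring PE becomes gravitational PE at the highest point: ½kx² = mgh
h = kx²/(2mg) = (3030)(0.328)²/(2 × 3.46 × 10) = 4.711 m

h = 4.71 m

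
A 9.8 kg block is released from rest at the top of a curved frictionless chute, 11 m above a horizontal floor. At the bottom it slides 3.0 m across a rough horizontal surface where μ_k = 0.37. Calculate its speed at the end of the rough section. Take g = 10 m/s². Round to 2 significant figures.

Energy bookkeeping (friction removes W_f = μ_k N d):
mgh = ½mv² + μ_k m g d
W_f = μ_k mg d = (0.37)(9.8)(10)(3.0) = 108.8 J
½mv² = mgh − W_f = 1078.0 − 108.8 = 969.22 J
v = √(2 × 969.22/9.8) = 14.06 m/s

v = 14 m/s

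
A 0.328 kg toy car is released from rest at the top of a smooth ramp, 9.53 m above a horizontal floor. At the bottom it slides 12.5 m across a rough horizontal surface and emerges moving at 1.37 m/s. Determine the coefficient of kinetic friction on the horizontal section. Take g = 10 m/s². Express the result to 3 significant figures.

μ_k = 0.755

Energy bookkeeping (friction removes W_f = μ_k N d):
mgh = ½mv² + μ_k m g d
mgh = 31.258 J; ½mv² = 0.30781 J
W_f = 31.258 − 0.30781 = 30.95 J
μ_k = W_f/(mg·d) = 30.95/(3.280 × 12.5) = 0.7549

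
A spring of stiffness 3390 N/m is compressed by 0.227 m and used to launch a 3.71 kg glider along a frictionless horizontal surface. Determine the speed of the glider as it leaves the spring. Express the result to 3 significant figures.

Spring PE converts entirely to kinetic energy: ½kx² = ½mv²
v = x√(k/m) = 0.227 × √(3390/3.71) = 6.862 m/s

v = 6.86 m/s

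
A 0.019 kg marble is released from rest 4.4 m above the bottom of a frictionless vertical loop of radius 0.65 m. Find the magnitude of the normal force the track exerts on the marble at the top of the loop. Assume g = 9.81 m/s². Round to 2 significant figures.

Energy from release to top (height 2r): mgh = ½mv_top² + mg(2r)
v_top² = 2g(h − 2r) = 2(9.81)(4.4 − 1.300) = 60.822 m²/s²
At the top, both N and weight point toward the centre: N + mg = mv_top²/r
N = m(v_top²/r − g) = 0.019(60.822/0.65 − 9.81) = 1.591 N

N = 1.6 N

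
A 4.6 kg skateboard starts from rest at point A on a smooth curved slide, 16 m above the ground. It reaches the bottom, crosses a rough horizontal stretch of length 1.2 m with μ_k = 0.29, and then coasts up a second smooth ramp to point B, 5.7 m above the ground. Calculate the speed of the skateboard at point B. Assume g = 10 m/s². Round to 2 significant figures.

Energy at A: mgh₁ = (4.6)(10)(16) = 736.00 J
Friction loss: W_f = μ_k mg d = 16.01 J
At B: ½mv² + mgh₂ = mgh₁ − W_f
½mv² = 736.00 − 16.01 − 262.20 = 457.79 J
v = √(2 × 457.79/4.6) = 14.11 m/s

v = 14 m/s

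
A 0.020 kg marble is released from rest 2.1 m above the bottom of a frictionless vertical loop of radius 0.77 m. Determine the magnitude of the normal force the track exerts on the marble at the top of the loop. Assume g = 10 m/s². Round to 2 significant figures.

N = 0.091 N

Energy from release to top (height 2r): mgh = ½mv_top² + mg(2r)
v_top² = 2g(h − 2r) = 2(10)(2.1 − 1.540) = 11.200 m²/s²
At the top, both N and weight point toward the centre: N + mg = mv_top²/r
N = m(v_top²/r − g) = 0.020(11.200/0.77 − 10) = 0.09091 N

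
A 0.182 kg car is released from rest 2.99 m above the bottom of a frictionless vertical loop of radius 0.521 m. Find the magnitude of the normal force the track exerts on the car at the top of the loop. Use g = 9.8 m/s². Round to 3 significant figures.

N = 11.6 N

Energy from release to top (height 2r): mgh = ½mv_top² + mg(2r)
v_top² = 2g(h − 2r) = 2(9.8)(2.99 − 1.042) = 38.181 m²/s²
At the top, both N and weight point toward the centre: N + mg = mv_top²/r
N = m(v_top²/r − g) = 0.182(38.181/0.521 − 9.8) = 11.55 N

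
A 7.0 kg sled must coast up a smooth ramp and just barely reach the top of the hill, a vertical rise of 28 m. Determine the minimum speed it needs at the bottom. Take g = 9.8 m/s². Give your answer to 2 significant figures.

v = 23 m/s

At the top it is momentarily at rest, so all KE converts to PE: ½mv² = mgh
v = √(2gh) = √(2 × 9.8 × 28) = 23.43 m/s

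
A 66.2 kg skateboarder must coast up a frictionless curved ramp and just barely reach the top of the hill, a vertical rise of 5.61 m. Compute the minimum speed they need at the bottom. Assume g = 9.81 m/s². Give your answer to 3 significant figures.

At the top they are momentarily at rest, so all KE converts to PE: ½mv² = mgh
v = √(2gh) = √(2 × 9.81 × 5.61) = 10.49 m/s

v = 10.5 m/s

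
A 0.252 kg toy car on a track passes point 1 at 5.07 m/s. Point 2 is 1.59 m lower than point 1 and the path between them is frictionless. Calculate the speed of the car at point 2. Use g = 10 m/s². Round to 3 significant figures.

v = 7.58 m/s

By conservation of mechanical energy, ½mv₀² + mgh = ½mv²
v² = v₀² + 2gh = (5.07)² + 2(10)(1.59) = 57.505
v = √57.505 = 7.583 m/s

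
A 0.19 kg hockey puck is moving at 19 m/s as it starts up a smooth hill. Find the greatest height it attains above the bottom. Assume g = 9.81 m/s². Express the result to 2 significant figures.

By energy conservation, ½mv² = mgh
h = v²/(2g) = 19²/(2 × 9.81) = 18.40 m

h = 18 m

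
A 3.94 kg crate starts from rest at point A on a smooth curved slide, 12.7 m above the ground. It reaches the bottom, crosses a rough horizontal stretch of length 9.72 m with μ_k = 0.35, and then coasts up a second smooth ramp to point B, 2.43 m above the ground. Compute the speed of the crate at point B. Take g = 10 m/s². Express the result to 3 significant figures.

v = 11.7 m/s

Energy at A: mgh₁ = (3.94)(10)(12.7) = 500.38 J
Friction loss: W_f = μ_k mg d = 134.0 J
At B: ½mv² + mgh₂ = mgh₁ − W_f
½mv² = 500.38 − 134.0 − 95.742 = 270.60 J
v = √(2 × 270.60/3.94) = 11.72 m/s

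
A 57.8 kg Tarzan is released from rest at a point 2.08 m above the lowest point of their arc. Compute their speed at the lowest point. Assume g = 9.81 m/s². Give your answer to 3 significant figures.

Mechanical energy is conserved (no friction): mgh = ½mv²
v = √(2gh) = √(2 × 9.81 × 2.08) = √40.810 = 6.388 m/s

v = 6.39 m/s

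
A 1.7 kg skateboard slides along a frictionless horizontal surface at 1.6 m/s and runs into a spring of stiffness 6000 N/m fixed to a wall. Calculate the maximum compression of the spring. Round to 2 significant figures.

Conservation of energy between contact and max compression: ½mv² = ½kx²
x = v√(m/k) = 1.6 × √(1.7/6000) = 0.02693 m

x = 0.027 m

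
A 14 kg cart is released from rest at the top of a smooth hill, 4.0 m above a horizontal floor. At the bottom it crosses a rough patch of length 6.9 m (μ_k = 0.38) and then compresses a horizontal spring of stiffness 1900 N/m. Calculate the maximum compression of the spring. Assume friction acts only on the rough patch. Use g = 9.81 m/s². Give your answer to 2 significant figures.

x = 0.45 m

Initial energy: E₁ = mgh = (14)(9.81)(4.0) = 549.36 J
Friction removes W_f = μ_k mg d = (0.38)(14)(9.81)(6.9) = 360.1 J
Energy reaching the spring: E = 549.36 − 360.1 = 189.25 J
At max compression ½kx² = E ⇒ x = √(2E/k) = √(2 × 189.25/1900) = 0.4463 m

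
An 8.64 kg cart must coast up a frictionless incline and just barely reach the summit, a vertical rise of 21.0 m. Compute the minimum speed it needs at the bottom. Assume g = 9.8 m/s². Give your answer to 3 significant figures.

At the top it is momentarily at rest, so all KE converts to PE: ½mv² = mgh
v = √(2gh) = √(2 × 9.8 × 21.0) = 20.29 m/s

v = 20.3 m/s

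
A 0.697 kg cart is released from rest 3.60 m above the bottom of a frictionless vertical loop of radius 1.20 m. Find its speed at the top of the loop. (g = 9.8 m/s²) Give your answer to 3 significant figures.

Energy conservation: mgh = ½mv_top² + mg(2r)
v_top² = 2g(h − 2r) = 2(9.8)(3.60 − 2.400) = 23.52
v_top = 4.850 m/s

v = 4.85 m/s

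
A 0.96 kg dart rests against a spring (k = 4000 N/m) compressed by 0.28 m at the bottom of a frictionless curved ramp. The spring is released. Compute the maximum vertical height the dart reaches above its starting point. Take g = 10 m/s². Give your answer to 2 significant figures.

At maximum height the dart is at rest, so ½kx² = mgh
h = kx²/(2mg) = (4000)(0.28)²/(2 × 0.96 × 10) = 16.33 m

h = 16 m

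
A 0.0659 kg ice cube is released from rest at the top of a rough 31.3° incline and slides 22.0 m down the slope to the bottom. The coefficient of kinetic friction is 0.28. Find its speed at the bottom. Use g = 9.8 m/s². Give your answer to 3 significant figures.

v = 11.0 m/s

Work–energy: mg(L sinθ) − μ_k(mg cosθ)L = ½mv²
mgh = mgL sinθ = (0.0659)(9.8)(22.0)sin31.3° = 7.3813 J
W_f = μ_k mg cosθ · L = (0.28)(0.0659)(9.8)cos31.3°·22.0 = 3.399 J
½mv² = 7.3813 − 3.399 = 3.9821 J
v = √(2 × 3.9821/0.0659) = 10.99 m/s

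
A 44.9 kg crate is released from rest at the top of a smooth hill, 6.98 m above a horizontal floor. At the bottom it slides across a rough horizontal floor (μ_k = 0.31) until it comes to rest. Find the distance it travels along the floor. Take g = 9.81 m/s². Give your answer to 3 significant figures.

d = 22.5 m

Energy at the top = energy at the end + work done against friction:
At rest all PE has been dissipated by friction: mgh = μ_k m g d
d = h/μ_k = 6.98/0.31 = 22.52 m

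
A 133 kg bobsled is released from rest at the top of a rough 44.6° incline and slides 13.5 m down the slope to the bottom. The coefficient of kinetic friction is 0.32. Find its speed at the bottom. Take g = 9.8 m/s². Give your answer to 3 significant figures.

Taking the bottom as reference, mgh = ½mv² + μ_k N L with h = L sinθ, N = mg cosθ:
mgh = mgL sinθ = (133)(9.8)(13.5)sin44.6° = 12355 J
W_f = μ_k mg cosθ · L = (0.32)(133)(9.8)cos44.6°·13.5 = 4009 J
½mv² = 12355 − 4009 = 8345.8 J
v = √(2 × 8345.8/133) = 11.20 m/s

v = 11.2 m/s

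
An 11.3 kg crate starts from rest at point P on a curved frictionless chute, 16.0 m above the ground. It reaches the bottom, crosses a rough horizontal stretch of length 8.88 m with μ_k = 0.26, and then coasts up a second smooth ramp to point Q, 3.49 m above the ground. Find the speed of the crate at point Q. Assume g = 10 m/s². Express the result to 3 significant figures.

v = 14.3 m/s

Energy at P: mgh₁ = (11.3)(10)(16.0) = 1808.0 J
Friction loss: W_f = μ_k mg d = 260.9 J
At Q: ½mv² + mgh₂ = mgh₁ − W_f
½mv² = 1808.0 − 260.9 − 394.37 = 1152.7 J
v = √(2 × 1152.7/11.3) = 14.28 m/s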